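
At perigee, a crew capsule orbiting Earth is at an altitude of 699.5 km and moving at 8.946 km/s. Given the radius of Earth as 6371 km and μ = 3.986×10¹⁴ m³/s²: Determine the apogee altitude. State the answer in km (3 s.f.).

r_p = 6371 + 699.5 = 7070.5 km = 7.070×10⁶ m.
Specific energy ε = v²/2 − μ/r = -1.636×10⁷ J/kg, so a = −μ/(2ε) = 1.218×10⁷ m.
The apsides satisfy r_p + r_a = 2a, so the apogee radius is 2a − r_p = 1.729×10⁷ m = 17294 km.
Apogee altitude = 17294 − 6371 = 10923 km.

apogee altitude ≈ 10900 km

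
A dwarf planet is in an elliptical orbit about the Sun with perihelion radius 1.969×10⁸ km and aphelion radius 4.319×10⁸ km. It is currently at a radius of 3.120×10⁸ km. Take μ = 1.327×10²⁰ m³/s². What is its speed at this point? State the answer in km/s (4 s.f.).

v ≈ 20.70 km/s

Semi-major axis a = (r_p + r_a)/2 = 3.1440×10⁸ km = 3.144×10¹¹ m.
Vis-viva: v² = μ(2/r − 1/a) = 1.327×10²⁰ × (6.410×10⁻¹² − 3.181×10⁻¹²) = 4.286×10⁸ m²/s².
v = 20700 m/s = 20.70 km/s.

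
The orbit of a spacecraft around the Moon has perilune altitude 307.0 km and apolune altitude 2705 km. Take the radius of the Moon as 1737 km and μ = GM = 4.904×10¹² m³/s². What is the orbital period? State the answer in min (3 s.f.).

T ≈ 276 min

r_p = 1737 + 307.0 = 2044.0 km = 2.0440×10⁶ m.
r_a = 1737 + 2705 = 4442.0 km = 4.4420×10⁶ m.
Semi-major axis a = (r_p + r_a)/2 = (2044.0 + 4442.0)/2 = 3243.0 km = 3.243×10⁶ m.
By Kepler's third law T = 2π√(a³/μ) = 2π × 2.637×10³ = 1.657×10⁴ s.
= 276.2 min.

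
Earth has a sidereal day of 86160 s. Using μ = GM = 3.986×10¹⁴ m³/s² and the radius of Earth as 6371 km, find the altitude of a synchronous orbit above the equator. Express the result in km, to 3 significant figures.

h_sync ≈ 35800 km

A synchronous orbit has period T, so by Kepler's third law a = (μT²/4π²)^(1/3).
μT²/4π² = 3.986×10¹⁴ × (8.616×10⁴)² / 39.48 = 7.495×10²² m³.
a = 4.216×10⁷ m = 42163 km.
Altitude h = a − R = 42163 − 6371 = 35792 km.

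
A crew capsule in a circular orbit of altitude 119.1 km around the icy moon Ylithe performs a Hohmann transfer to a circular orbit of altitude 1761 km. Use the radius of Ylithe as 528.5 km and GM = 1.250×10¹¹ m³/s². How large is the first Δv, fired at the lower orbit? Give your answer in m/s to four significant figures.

r₁ = 528.5 + 119.1 = 647.60 km = 6.4760×10⁵ m.
r₂ = 528.5 + 1761 = 2289.5 km = 2.2895×10⁶ m.
Transfer ellipse a_t = (r₁ + r₂)/2 = 1.469×10⁶ m.
At r₁: circular v_c1 = √(μ/r₁) = 439.3 m/s; transfer-periapsis v_p = √[μ(2/r₁ − 1/a_t)] = 548.6 m/s.
Δv₁ = v_p − v_c1 = 109.2 m/s.

Δv ≈ 109.2 m/s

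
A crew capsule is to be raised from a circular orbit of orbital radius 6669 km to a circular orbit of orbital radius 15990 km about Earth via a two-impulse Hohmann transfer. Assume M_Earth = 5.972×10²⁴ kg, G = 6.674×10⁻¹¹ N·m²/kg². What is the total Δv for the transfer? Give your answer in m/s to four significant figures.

μ = GM = 6.674×10⁻¹¹ × 5.972×10²⁴ = 3.986×10¹⁴ m³/s².
r₁ = 6669 km = 6.669×10⁶ m.
r₂ = 15990 km = 1.599×10⁷ m.
Transfer ellipse a_t = (r₁ + r₂)/2 = 1.133×10⁷ m.
At r₁: circular v_c1 = √(μ/r₁) = 7731 m/s; transfer-perigee v_p = √[μ(2/r₁ − 1/a_t)] = 9184 m/s.
Δv₁ = v_p − v_c1 = 1453 m/s.
At r₂: circular v_c2 = √(μ/r₂) = 4993 m/s; transfer-apogee v_a = √[μ(2/r₂ − 1/a_t)] = 3830 m/s.
Δv₂ = v_c2 − v_a = 1162 m/s.
Total Δv = Δv₁ + Δv₂ = 2616 m/s.

Δv_total ≈ 2616 m/s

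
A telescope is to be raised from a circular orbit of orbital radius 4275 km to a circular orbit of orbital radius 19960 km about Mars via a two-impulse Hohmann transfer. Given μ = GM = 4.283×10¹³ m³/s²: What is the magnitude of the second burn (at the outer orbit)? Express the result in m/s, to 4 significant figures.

r₁ = 4275 km = 4.275×10⁶ m.
r₂ = 19960 km = 1.996×10⁷ m.
Transfer ellipse a_t = (r₁ + r₂)/2 = 1.212×10⁷ m.
At r₁: circular v_c1 = √(μ/r₁) = 3165 m/s; transfer-periapsis v_p = √[μ(2/r₁ − 1/a_t)] = 4062 m/s.
At r₂: circular v_c2 = √(μ/r₂) = 1465 m/s; transfer-apoapsis v_a = √[μ(2/r₂ − 1/a_t)] = 870.1 m/s.
Δv₂ = v_c2 − v_a = 594.8 m/s.

Δv ≈ 594.8 m/s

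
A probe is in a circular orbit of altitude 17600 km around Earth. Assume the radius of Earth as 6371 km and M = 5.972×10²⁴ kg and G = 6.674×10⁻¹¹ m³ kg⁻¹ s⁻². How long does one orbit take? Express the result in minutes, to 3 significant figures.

μ = GM = 6.674×10⁻¹¹ × 5.972×10²⁴ = 3.986×10¹⁴ m³/s².
r = 6371 + 17600 = 23971 km = 2.3971×10⁷ m.
Kepler's third law: T = 2π√(r³/μ) = 2π√((2.397×10⁷)³ / 3.986×10¹⁴).
r³/μ = 3.456×10⁷ s², so T = 2π × 5.879×10³ = 3.694×10⁴ s.
Converting: 3.694×10⁴ s ÷ 60.00 = 615.6 minutes.

T ≈ 616 minutes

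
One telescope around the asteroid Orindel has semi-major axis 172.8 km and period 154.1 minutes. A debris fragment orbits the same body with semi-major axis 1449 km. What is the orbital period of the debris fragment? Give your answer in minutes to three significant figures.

T₂ ≈ 3740 minutes

Kepler's third law: T² ∝ a³, so T₂ = T₁ (a₂/a₁)^(3/2).
a₂/a₁ = 8.385, (a₂/a₁)^(3/2) = 24.28.
T₂ = 154.1 × 24.28 = 3742 minutes.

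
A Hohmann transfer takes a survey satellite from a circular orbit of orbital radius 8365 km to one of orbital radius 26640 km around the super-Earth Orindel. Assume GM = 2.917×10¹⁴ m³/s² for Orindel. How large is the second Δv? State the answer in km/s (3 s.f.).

r₁ = 8365 km = 8.365×10⁶ m.
r₂ = 26640 km = 2.664×10⁷ m.
Transfer ellipse a_t = (r₁ + r₂)/2 = 1.750×10⁷ m.
At r₁: circular v_c1 = √(μ/r₁) = 5905 m/s; transfer-periapsis v_p = √[μ(2/r₁ − 1/a_t)] = 7285 m/s.
At r₂: circular v_c2 = √(μ/r₂) = 3309 m/s; transfer-apoapsis v_a = √[μ(2/r₂ − 1/a_t)] = 2288 m/s.
Δv₂ = v_c2 − v_a = 1021 m/s.
= 1.021 km/s.

Δv ≈ 1.02 km/s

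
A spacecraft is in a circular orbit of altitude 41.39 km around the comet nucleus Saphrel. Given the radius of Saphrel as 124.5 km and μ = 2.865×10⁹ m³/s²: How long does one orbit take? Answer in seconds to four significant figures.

r = 124.5 + 41.39 = 165.89 km = 1.6589×10⁵ m.
Kepler's third law: T = 2π√(r³/μ) = 2π√((1.659×10⁵)³ / 2.865×10⁹).
r³/μ = 1.593×10⁶ s², so T = 2π × 1.262×10³ = 7.931×10³ s.

T ≈ 7931 seconds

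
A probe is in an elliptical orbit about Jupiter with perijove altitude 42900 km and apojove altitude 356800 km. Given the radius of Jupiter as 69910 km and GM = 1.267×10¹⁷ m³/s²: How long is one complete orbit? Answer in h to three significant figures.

r_p = 69910 + 42900 = 112810 km = 1.1281×10⁸ m.
r_a = 69910 + 356800 = 426710 km = 4.2671×10⁸ m.
Semi-major axis a = (r_p + r_a)/2 = (1.1281×10⁵ + 4.2671×10⁵)/2 = 2.6976×10⁵ km = 2.698×10⁸ m.
By Kepler's third law T = 2π√(a³/μ) = 2π × 1.245×10⁴ = 7.821×10⁴ s.
= 21.72 h.

T ≈ 21.7 h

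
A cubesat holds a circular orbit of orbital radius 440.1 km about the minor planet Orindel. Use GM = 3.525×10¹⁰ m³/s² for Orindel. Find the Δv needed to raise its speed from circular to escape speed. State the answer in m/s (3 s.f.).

r = 440.1 km = 4.401×10⁵ m.
Circular speed v_c = √(μ/r) = 283.0 m/s.
Escape speed v_esc = √(2μ/r) = √2 × v_c = 400.2 m/s.
Δv = v_esc − v_c = 117.2 m/s.

Δv ≈ 117 m/s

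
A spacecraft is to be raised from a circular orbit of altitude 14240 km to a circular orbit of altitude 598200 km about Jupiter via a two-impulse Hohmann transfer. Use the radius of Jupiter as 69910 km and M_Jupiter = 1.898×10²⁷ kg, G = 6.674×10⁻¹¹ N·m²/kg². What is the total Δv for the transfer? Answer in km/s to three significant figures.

μ = GM = 6.674×10⁻¹¹ × 1.898×10²⁷ = 1.267×10¹⁷ m³/s².
r₁ = 69910 + 14240 = 84150 km = 8.4150×10⁷ m.
r₂ = 69910 + 598200 = 668110 km = 6.6811×10⁸ m.
Transfer ellipse a_t = (r₁ + r₂)/2 = 3.761×10⁸ m.
At r₁: circular v_c1 = √(μ/r₁) = 38800 m/s; transfer-perijove v_p = √[μ(2/r₁ − 1/a_t)] = 51710 m/s.
Δv₁ = v_p − v_c1 = 12910 m/s.
At r₂: circular v_c2 = √(μ/r₂) = 13770 m/s; transfer-apojove v_a = √[μ(2/r₂ − 1/a_t)] = 6513 m/s.
Δv₂ = v_c2 − v_a = 7257 m/s.
Total Δv = Δv₁ + Δv₂ = 20170 m/s = 20.17 km/s.

Δv_total ≈ 20.2 km/s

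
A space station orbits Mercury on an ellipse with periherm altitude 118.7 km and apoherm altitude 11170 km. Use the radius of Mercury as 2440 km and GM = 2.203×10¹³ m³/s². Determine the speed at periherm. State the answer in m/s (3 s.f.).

v ≈ 3810 m/s

r_p = 2440 + 118.7 = 2558.7 km = 2.5587×10⁶ m.
r_a = 2440 + 11170 = 13610 km = 1.3610×10⁷ m.
Semi-major axis a = (r_p + r_a)/2 = 8084.4 km = 8.084×10⁶ m.
Vis-viva: v² = μ(2/r − 1/a) = 2.203×10¹³ × (7.816×10⁻⁷ − 1.237×10⁻⁷) = 1.449×10⁷ m²/s².
v = 3807 m/s.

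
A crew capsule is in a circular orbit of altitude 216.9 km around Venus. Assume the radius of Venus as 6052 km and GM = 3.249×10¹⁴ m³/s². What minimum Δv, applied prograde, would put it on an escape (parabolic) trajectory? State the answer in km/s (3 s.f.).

Δv ≈ 2.98 km/s

r = 6052 + 216.9 = 6268.9 km = 6.2689×10⁶ m.
Circular speed v_c = √(μ/r) = 7199 m/s.
Escape speed v_esc = √(2μ/r) = √2 × v_c = 10180 m/s.
Δv = v_esc − v_c = 2982 m/s = 2.982 km/s.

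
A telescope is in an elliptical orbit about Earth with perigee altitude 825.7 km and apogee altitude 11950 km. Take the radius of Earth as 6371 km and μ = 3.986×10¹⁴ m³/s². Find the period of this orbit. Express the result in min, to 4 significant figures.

T ≈ 239.0 min

r_p = 6371 + 825.7 = 7196.7 km = 7.1967×10⁶ m.
r_a = 6371 + 11950 = 18321 km = 1.8321×10⁷ m.
Semi-major axis a = (r_p + r_a)/2 = (7196.7 + 18321)/2 = 12759 km = 1.276×10⁷ m.
By Kepler's third law T = 2π√(a³/μ) = 2π × 2.283×10³ = 1.434×10⁴ s.
= 239.0 min.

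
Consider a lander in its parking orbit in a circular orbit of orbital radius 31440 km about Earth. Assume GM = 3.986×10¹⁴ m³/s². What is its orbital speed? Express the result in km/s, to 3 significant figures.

v ≈ 3.56 km/s

r = 31440 km = 3.144×10⁷ m.
For a circular orbit v = √(μ/r) = √(3.986×10¹⁴ / 3.144×10⁷) = √(1.268×10⁷) = 3561 m/s.
That is 3.561 km/s.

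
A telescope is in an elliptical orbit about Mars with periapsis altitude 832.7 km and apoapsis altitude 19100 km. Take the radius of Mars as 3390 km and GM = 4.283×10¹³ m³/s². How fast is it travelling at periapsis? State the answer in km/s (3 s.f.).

v ≈ 4.13 km/s

r_p = 3390 + 832.7 = 4222.7 km = 4.2227×10⁶ m.
r_a = 3390 + 19100 = 22490 km = 2.2490×10⁷ m.
Semi-major axis a = (r_p + r_a)/2 = 13356 km = 1.336×10⁷ m.
Vis-viva: v² = μ(2/r − 1/a) = 4.283×10¹³ × (4.736×10⁻⁷ − 7.487×10⁻⁸) = 1.708×10⁷ m²/s².
v = 4133 m/s = 4.133 km/s.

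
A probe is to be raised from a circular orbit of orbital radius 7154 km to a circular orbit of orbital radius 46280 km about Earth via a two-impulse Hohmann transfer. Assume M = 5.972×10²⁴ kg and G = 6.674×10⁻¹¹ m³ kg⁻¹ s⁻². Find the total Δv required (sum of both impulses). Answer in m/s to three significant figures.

Δv_total ≈ 3780 m/s

μ = GM = 6.674×10⁻¹¹ × 5.972×10²⁴ = 3.986×10¹⁴ m³/s².
r₁ = 7154 km = 7.154×10⁶ m.
r₂ = 46280 km = 4.628×10⁷ m.
Transfer ellipse a_t = (r₁ + r₂)/2 = 2.672×10⁷ m.
At r₁: circular v_c1 = √(μ/r₁) = 7464 m/s; transfer-perigee v_p = √[μ(2/r₁ − 1/a_t)] = 9824 m/s.
Δv₁ = v_p − v_c1 = 2360 m/s.
At r₂: circular v_c2 = √(μ/r₂) = 2935 m/s; transfer-apogee v_a = √[μ(2/r₂ − 1/a_t)] = 1519 m/s.
Δv₂ = v_c2 − v_a = 1416 m/s.
Total Δv = Δv₁ + Δv₂ = 3776 m/s.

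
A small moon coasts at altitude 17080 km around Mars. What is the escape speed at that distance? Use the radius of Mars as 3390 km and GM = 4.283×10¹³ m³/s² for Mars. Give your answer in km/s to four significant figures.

v_esc ≈ 2.046 km/s

r = 3390 + 17080 = 20470 km = 2.0470×10⁷ m.
Escape speed v_esc = √(2μ/r) = √(2 × 4.283×10¹³ / 2.047×10⁷) = √(4.185×10⁶) = 2046 m/s.
= 2.046 km/s.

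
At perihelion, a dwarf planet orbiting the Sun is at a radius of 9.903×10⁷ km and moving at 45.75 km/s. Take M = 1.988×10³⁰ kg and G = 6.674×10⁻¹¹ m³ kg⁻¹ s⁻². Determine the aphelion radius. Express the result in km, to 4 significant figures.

aphelion radius ≈ 3.534×10⁸ km

μ = GM = 6.674×10⁻¹¹ × 1.988×10³⁰ = 1.327×10²⁰ m³/s².
r_p = 9.903×10¹⁰ m.
Specific energy ε = v²/2 − μ/r = -2.933×10⁸ J/kg, so a = −μ/(2ε) = 2.262×10¹¹ m.
The apsides satisfy r_p + r_a = 2a, so the aphelion radius is 2a − r_p = 3.534×10¹¹ m = 3.5340×10⁸ km.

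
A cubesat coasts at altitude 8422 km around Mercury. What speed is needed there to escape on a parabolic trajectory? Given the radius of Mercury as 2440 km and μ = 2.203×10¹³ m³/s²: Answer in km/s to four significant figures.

r = 2440 + 8422 = 10862 km = 1.0862×10⁷ m.
Escape speed v_esc = √(2μ/r) = √(2 × 2.203×10¹³ / 1.086×10⁷) = √(4.056×10⁶) = 2014 m/s.
= 2.014 km/s.

v_esc ≈ 2.014 km/s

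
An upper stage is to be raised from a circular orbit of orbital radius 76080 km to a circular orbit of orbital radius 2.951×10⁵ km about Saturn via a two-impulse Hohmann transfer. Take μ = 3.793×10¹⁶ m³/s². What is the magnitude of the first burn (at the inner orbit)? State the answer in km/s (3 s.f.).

r₁ = 76080 km = 7.608×10⁷ m.
r₂ = 2.951×10⁵ km = 2.951×10⁸ m.
Transfer ellipse a_t = (r₁ + r₂)/2 = 1.856×10⁸ m.
At r₁: circular v_c1 = √(μ/r₁) = 22330 m/s; transfer-perikrone v_p = √[μ(2/r₁ − 1/a_t)] = 28160 m/s.
Δv₁ = v_p − v_c1 = 5827 m/s.
= 5.827 km/s.

Δv ≈ 5.83 km/s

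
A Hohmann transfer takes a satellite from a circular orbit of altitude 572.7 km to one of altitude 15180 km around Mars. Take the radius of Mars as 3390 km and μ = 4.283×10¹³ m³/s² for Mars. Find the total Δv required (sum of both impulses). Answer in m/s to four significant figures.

r₁ = 3390 + 572.7 = 3962.7 km = 3.9627×10⁶ m.
r₂ = 3390 + 15180 = 18570 km = 1.8570×10⁷ m.
Transfer ellipse a_t = (r₁ + r₂)/2 = 1.127×10⁷ m.
At r₁: circular v_c1 = √(μ/r₁) = 3288 m/s; transfer-periapsis v_p = √[μ(2/r₁ − 1/a_t)] = 4221 m/s.
Δv₁ = v_p − v_c1 = 933.2 m/s.
At r₂: circular v_c2 = √(μ/r₂) = 1519 m/s; transfer-apoapsis v_a = √[μ(2/r₂ − 1/a_t)] = 900.7 m/s.
Δv₂ = v_c2 − v_a = 618.0 m/s.
Total Δv = Δv₁ + Δv₂ = 1551 m/s.

Δv_total ≈ 1551 m/s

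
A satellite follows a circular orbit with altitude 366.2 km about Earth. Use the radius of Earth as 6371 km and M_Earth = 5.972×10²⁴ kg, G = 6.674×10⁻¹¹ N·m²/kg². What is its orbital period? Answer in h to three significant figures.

μ = GM = 6.674×10⁻¹¹ × 5.972×10²⁴ = 3.986×10¹⁴ m³/s².
r = 6371 + 366.2 = 6737.2 km = 6.7372×10⁶ m.
Kepler's third law: T = 2π√(r³/μ) = 2π√((6.737×10⁶)³ / 3.986×10¹⁴).
r³/μ = 7.672×10⁵ s², so T = 2π × 8.759×10² = 5.504×10³ s.
Converting: 5.504×10³ s ÷ 3600 = 1.529 h.

T ≈ 1.53 h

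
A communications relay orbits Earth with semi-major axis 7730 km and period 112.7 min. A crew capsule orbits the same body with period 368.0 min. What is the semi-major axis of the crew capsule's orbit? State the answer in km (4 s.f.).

Kepler's third law: a³ ∝ T², so a₂ = a₁ (T₂/T₁)^(2/3).
T₂/T₁ = 3.265, (T₂/T₁)^(2/3) = 2.201.
a₂ = 7730 × 2.201 = 17010 km.

a₂ ≈ 17010 km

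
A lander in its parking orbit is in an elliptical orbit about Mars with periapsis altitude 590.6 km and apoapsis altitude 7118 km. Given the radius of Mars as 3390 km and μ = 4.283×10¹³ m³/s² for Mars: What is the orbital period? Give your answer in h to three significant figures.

r_p = 3390 + 590.6 = 3980.6 km = 3.9806×10⁶ m.
r_a = 3390 + 7118 = 10508 km = 1.0508×10⁷ m.
Semi-major axis a = (r_p + r_a)/2 = (3980.6 + 10508)/2 = 7244.3 km = 7.244×10⁶ m.
By Kepler's third law T = 2π√(a³/μ) = 2π × 2.979×10³ = 1.872×10⁴ s.
= 5.200 h.

T ≈ 5.20 h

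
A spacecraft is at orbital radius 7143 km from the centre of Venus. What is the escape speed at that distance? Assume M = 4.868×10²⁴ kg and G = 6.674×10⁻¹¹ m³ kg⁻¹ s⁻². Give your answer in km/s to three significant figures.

v_esc ≈ 9.54 km/s

μ = GM = 6.674×10⁻¹¹ × 4.868×10²⁴ = 3.249×10¹⁴ m³/s².
r = 7143 km = 7.143×10⁶ m.
Escape speed v_esc = √(2μ/r) = √(2 × 3.249×10¹⁴ / 7.143×10⁶) = √(9.097×10⁷) = 9538 m/s.
= 9.538 km/s.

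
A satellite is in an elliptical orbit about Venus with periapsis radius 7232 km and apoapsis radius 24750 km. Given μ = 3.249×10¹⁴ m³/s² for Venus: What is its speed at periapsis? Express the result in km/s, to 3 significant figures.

Semi-major axis a = (r_p + r_a)/2 = 15991 km = 1.599×10⁷ m.
Vis-viva: v² = μ(2/r − 1/a) = 3.249×10¹⁴ × (2.765×10⁻⁷ − 6.254×10⁻⁸) = 6.953×10⁷ m²/s².
v = 8339 m/s = 8.339 km/s.

v ≈ 8.34 km/s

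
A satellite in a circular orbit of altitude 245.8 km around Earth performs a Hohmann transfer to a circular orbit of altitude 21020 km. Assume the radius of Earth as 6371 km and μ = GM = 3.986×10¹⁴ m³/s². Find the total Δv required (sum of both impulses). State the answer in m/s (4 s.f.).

r₁ = 6371 + 245.8 = 6616.8 km = 6.6168×10⁶ m.
r₂ = 6371 + 21020 = 27391 km = 2.7391×10⁷ m.
Transfer ellipse a_t = (r₁ + r₂)/2 = 1.700×10⁷ m.
At r₁: circular v_c1 = √(μ/r₁) = 7761 m/s; transfer-perigee v_p = √[μ(2/r₁ − 1/a_t)] = 9851 m/s.
Δv₁ = v_p − v_c1 = 2089 m/s.
At r₂: circular v_c2 = √(μ/r₂) = 3815 m/s; transfer-apogee v_a = √[μ(2/r₂ − 1/a_t)] = 2380 m/s.
Δv₂ = v_c2 − v_a = 1435 m/s.
Total Δv = Δv₁ + Δv₂ = 3524 m/s.

Δv_total ≈ 3524 m/s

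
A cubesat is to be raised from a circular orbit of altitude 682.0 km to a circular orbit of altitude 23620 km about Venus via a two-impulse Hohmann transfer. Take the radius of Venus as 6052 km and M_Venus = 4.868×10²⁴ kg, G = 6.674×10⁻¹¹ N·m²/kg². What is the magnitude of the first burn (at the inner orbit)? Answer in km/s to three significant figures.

μ = GM = 6.674×10⁻¹¹ × 4.868×10²⁴ = 3.249×10¹⁴ m³/s².
r₁ = 6052 + 682.0 = 6734.0 km = 6.7340×10⁶ m.
r₂ = 6052 + 23620 = 29672 km = 2.9672×10⁷ m.
Transfer ellipse a_t = (r₁ + r₂)/2 = 1.820×10⁷ m.
At r₁: circular v_c1 = √(μ/r₁) = 6946 m/s; transfer-periapsis v_p = √[μ(2/r₁ − 1/a_t)] = 8868 m/s.
Δv₁ = v_p − v_c1 = 1922 m/s.
= 1.922 km/s.

Δv ≈ 1.92 km/s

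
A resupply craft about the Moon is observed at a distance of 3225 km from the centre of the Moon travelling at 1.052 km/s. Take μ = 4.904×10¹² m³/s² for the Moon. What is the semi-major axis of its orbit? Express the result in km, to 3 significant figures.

a ≈ 2530 km

r = 3.225×10⁶ m.
Specific orbital energy ε = v²/2 − μ/r = (1052)²/2 − 4.904×10¹²/3.225×10⁶ = -9.673×10⁵ J/kg.
Since ε = −μ/(2a), a = −μ/(2ε) = 2.535×10⁶ m = 2535.0 km.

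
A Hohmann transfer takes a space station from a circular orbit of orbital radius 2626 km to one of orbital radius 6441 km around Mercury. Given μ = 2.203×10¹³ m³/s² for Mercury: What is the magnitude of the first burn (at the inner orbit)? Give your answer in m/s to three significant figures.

r₁ = 2626 km = 2.626×10⁶ m.
r₂ = 6441 km = 6.441×10⁶ m.
Transfer ellipse a_t = (r₁ + r₂)/2 = 4.534×10⁶ m.
At r₁: circular v_c1 = √(μ/r₁) = 2896 m/s; transfer-periherm v_p = √[μ(2/r₁ − 1/a_t)] = 3452 m/s.
Δv₁ = v_p − v_c1 = 556.0 m/s.

Δv ≈ 556 m/s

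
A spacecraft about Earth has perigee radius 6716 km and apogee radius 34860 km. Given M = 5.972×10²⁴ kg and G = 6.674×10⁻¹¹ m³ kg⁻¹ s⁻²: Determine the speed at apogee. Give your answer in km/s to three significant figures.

v ≈ 1.92 km/s

μ = GM = 6.674×10⁻¹¹ × 5.972×10²⁴ = 3.986×10¹⁴ m³/s².
Semi-major axis a = (r_p + r_a)/2 = 20788 km = 2.079×10⁷ m.
Vis-viva: v² = μ(2/r − 1/a) = 3.986×10¹⁴ × (5.737×10⁻⁸ − 4.810×10⁻⁸) = 3.694×10⁶ m²/s².
v = 1922 m/s = 1.922 km/s.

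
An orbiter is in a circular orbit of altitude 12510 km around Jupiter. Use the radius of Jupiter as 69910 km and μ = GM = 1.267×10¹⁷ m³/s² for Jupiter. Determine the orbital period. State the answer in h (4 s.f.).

r = 69910 + 12510 = 82420 km = 8.2420×10⁷ m.
Kepler's third law: T = 2π√(r³/μ) = 2π√((8.242×10⁷)³ / 1.267×10¹⁷).
r³/μ = 4.419×10⁶ s², so T = 2π × 2.102×10³ = 1.321×10⁴ s.
Converting: 1.321×10⁴ s ÷ 3600 = 3.669 h.

T ≈ 3.669 h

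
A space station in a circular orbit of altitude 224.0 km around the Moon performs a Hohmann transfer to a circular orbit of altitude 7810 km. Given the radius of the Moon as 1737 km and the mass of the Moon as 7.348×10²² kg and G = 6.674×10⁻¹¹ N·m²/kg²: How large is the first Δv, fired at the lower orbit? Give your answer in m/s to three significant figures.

μ = GM = 6.674×10⁻¹¹ × 7.348×10²² = 4.904×10¹² m³/s².
r₁ = 1737 + 224.0 = 1961.0 km = 1.9610×10⁶ m.
r₂ = 1737 + 7810 = 9547.0 km = 9.5470×10⁶ m.
Transfer ellipse a_t = (r₁ + r₂)/2 = 5.754×10⁶ m.
At r₁: circular v_c1 = √(μ/r₁) = 1581 m/s; transfer-perilune v_p = √[μ(2/r₁ − 1/a_t)] = 2037 m/s.
Δv₁ = v_p − v_c1 = 455.6 m/s.

Δv ≈ 456 m/s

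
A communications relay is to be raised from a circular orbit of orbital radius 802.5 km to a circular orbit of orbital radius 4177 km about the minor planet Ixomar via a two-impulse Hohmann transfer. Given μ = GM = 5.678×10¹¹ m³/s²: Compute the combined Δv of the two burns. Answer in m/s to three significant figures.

r₁ = 802.5 km = 8.025×10⁵ m.
r₂ = 4177 km = 4.177×10⁶ m.
Transfer ellipse a_t = (r₁ + r₂)/2 = 2.490×10⁶ m.
At r₁: circular v_c1 = √(μ/r₁) = 841.2 m/s; transfer-periapsis v_p = √[μ(2/r₁ − 1/a_t)] = 1090 m/s.
Δv₁ = v_p − v_c1 = 248.4 m/s.
At r₂: circular v_c2 = √(μ/r₂) = 368.7 m/s; transfer-apoapsis v_a = √[μ(2/r₂ − 1/a_t)] = 209.3 m/s.
Δv₂ = v_c2 − v_a = 159.4 m/s.
Total Δv = Δv₁ + Δv₂ = 407.7 m/s.

Δv_total ≈ 408 m/s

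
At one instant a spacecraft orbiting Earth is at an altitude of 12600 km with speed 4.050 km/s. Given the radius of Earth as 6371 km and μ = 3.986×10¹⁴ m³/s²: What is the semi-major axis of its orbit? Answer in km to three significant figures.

a ≈ 15600 km

r = 6371 + 12600 = 18971 km = 1.897×10⁷ m.
Specific orbital energy ε = v²/2 − μ/r = (4050)²/2 − 3.986×10¹⁴/1.897×10⁷ = -1.281×10⁷ J/kg.
Since ε = −μ/(2a), a = −μ/(2ε) = 1.556×10⁷ m = 15558 km.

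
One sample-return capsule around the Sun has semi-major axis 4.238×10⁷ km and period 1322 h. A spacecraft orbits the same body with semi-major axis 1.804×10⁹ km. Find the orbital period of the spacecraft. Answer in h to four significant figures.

Kepler's third law: T² ∝ a³, so T₂ = T₁ (a₂/a₁)^(3/2).
a₂/a₁ = 42.57, (a₂/a₁)^(3/2) = 277.7.
T₂ = 1322 × 277.7 = 3.672×10⁵ h.

T₂ ≈ 3.672×10⁵ h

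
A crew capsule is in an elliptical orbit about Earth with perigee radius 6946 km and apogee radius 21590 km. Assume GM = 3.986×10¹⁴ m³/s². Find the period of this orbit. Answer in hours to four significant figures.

Semi-major axis a = (r_p + r_a)/2 = (6946.0 + 21590)/2 = 14268 km = 1.427×10⁷ m.
By Kepler's third law T = 2π√(a³/μ) = 2π × 2.699×10³ = 1.696×10⁴ s.
= 4.711 hours.

T ≈ 4.711 hours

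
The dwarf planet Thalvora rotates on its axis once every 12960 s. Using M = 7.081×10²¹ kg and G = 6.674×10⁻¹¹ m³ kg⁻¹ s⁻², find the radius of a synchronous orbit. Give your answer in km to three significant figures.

r_sync ≈ 1260 km

μ = GM = 6.674×10⁻¹¹ × 7.081×10²¹ = 4.726×10¹¹ m³/s².
A synchronous orbit has period T, so by Kepler's third law a = (μT²/4π²)^(1/3).
μT²/4π² = 4.726×10¹¹ × (1.296×10⁴)² / 39.48 = 2.011×10¹⁸ m³.
a = 1.262×10⁶ m = 1262.1 km.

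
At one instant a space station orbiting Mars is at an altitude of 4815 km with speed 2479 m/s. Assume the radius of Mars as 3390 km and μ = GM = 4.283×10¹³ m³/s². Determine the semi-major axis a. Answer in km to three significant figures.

a ≈ 9970 km

r = 3390 + 4815 = 8205.0 km = 8.205×10⁶ m.
Vis-viva rearranged: 1/a = 2/r − v²/μ = 2.438×10⁻⁷ − 1.435×10⁻⁷ = 1.003×10⁻⁷ m⁻¹.
a = 9.973×10⁶ m = 9973.1 km.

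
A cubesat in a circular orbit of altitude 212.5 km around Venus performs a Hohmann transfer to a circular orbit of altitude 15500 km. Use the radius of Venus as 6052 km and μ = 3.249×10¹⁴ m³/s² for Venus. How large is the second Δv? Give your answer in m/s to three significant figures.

r₁ = 6052 + 212.5 = 6264.5 km = 6.2645×10⁶ m.
r₂ = 6052 + 15500 = 21552 km = 2.1552×10⁷ m.
Transfer ellipse a_t = (r₁ + r₂)/2 = 1.391×10⁷ m.
At r₁: circular v_c1 = √(μ/r₁) = 7202 m/s; transfer-periapsis v_p = √[μ(2/r₁ − 1/a_t)] = 8965 m/s.
At r₂: circular v_c2 = √(μ/r₂) = 3883 m/s; transfer-apoapsis v_a = √[μ(2/r₂ − 1/a_t)] = 2606 m/s.
Δv₂ = v_c2 − v_a = 1277 m/s.

Δv ≈ 1280 m/s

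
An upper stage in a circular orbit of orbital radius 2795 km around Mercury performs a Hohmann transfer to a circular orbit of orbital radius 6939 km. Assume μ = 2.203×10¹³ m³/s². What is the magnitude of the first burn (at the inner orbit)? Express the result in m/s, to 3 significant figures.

Δv ≈ 545 m/s

r₁ = 2795 km = 2.795×10⁶ m.
r₂ = 6939 km = 6.939×10⁶ m.
Transfer ellipse a_t = (r₁ + r₂)/2 = 4.867×10⁶ m.
At r₁: circular v_c1 = √(μ/r₁) = 2807 m/s; transfer-periherm v_p = √[μ(2/r₁ − 1/a_t)] = 3352 m/s.
Δv₁ = v_p − v_c1 = 544.8 m/s.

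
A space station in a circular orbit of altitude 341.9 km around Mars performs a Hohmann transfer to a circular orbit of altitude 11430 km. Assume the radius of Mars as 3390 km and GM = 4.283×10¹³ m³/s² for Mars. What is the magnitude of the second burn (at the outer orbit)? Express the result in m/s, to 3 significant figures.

Δv ≈ 622 m/s

r₁ = 3390 + 341.9 = 3731.9 km = 3.7319×10⁶ m.
r₂ = 3390 + 11430 = 14820 km = 1.4820×10⁷ m.
Transfer ellipse a_t = (r₁ + r₂)/2 = 9.276×10⁶ m.
At r₁: circular v_c1 = √(μ/r₁) = 3388 m/s; transfer-periapsis v_p = √[μ(2/r₁ − 1/a_t)] = 4282 m/s.
At r₂: circular v_c2 = √(μ/r₂) = 1700 m/s; transfer-apoapsis v_a = √[μ(2/r₂ − 1/a_t)] = 1078 m/s.
Δv₂ = v_c2 − v_a = 621.7 m/s.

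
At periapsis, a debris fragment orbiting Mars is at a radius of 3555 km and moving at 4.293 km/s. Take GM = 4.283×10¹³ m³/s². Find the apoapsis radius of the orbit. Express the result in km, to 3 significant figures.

apoapsis radius ≈ 11600 km

r_p = 3.555×10⁶ m.
Specific energy ε = v²/2 − μ/r = -2.833×10⁶ J/kg, so a = −μ/(2ε) = 7.559×10⁶ m.
The apsides satisfy r_p + r_a = 2a, so the apoapsis radius is 2a − r_p = 1.156×10⁷ m = 11564 km.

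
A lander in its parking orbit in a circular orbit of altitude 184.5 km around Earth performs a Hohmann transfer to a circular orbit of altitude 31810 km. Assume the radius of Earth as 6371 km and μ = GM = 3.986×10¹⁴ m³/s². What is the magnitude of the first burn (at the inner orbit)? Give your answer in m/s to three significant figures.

r₁ = 6371 + 184.5 = 6555.5 km = 6.5555×10⁶ m.
r₂ = 6371 + 31810 = 38181 km = 3.8181×10⁷ m.
Transfer ellipse a_t = (r₁ + r₂)/2 = 2.237×10⁷ m.
At r₁: circular v_c1 = √(μ/r₁) = 7798 m/s; transfer-perigee v_p = √[μ(2/r₁ − 1/a_t)] = 10190 m/s.
Δv₁ = v_p − v_c1 = 2390 m/s.

Δv ≈ 2390 m/s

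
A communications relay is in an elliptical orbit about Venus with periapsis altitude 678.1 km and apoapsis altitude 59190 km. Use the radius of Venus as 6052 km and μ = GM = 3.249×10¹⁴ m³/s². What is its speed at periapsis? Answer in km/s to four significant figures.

v ≈ 9.355 km/s

r_p = 6052 + 678.1 = 6730.1 km = 6.7301×10⁶ m.
r_a = 6052 + 59190 = 65242 km = 6.5242×10⁷ m.
Semi-major axis a = (r_p + r_a)/2 = 35986 km = 3.599×10⁷ m.
Vis-viva: v² = μ(2/r − 1/a) = 3.249×10¹⁴ × (2.972×10⁻⁷ − 2.779×10⁻⁸) = 8.752×10⁷ m²/s².
v = 9355 m/s = 9.355 km/s.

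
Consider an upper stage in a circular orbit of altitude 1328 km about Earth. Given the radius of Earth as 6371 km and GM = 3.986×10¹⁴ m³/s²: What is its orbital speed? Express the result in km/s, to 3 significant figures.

r = 6371 + 1328 = 7699.0 km = 7.6990×10⁶ m.
For a circular orbit v = √(μ/r) = √(3.986×10¹⁴ / 7.699×10⁶) = √(5.177×10⁷) = 7195 m/s.
That is 7.195 km/s.

v ≈ 7.20 km/s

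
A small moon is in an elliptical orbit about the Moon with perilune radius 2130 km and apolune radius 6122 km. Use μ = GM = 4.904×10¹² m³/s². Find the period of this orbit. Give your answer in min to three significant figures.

T ≈ 396 min

Semi-major axis a = (r_p + r_a)/2 = (2130.0 + 6122.0)/2 = 4126.0 km = 4.126×10⁶ m.
By Kepler's third law T = 2π√(a³/μ) = 2π × 3.785×10³ = 2.378×10⁴ s.
= 396.3 min.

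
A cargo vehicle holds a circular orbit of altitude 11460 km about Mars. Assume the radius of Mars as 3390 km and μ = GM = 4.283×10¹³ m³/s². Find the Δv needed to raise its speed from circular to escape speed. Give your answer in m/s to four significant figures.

Δv ≈ 703.5 m/s

r = 3390 + 11460 = 14850 km = 1.4850×10⁷ m.
Circular speed v_c = √(μ/r) = 1698 m/s.
Escape speed v_esc = √(2μ/r) = √2 × v_c = 2402 m/s.
Δv = v_esc − v_c = 703.5 m/s.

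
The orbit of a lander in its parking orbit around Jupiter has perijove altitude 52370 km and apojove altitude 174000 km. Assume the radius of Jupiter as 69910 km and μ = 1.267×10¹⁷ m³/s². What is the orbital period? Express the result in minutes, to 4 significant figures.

T ≈ 728.9 minutes

r_p = 69910 + 52370 = 122280 km = 1.2228×10⁸ m.
r_a = 69910 + 174000 = 243910 km = 2.4391×10⁸ m.
Semi-major axis a = (r_p + r_a)/2 = (1.2228×10⁵ + 2.4391×10⁵)/2 = 1.8310×10⁵ km = 1.831×10⁸ m.
By Kepler's third law T = 2π√(a³/μ) = 2π × 6.960×10³ = 4.373×10⁴ s.
= 728.9 minutes.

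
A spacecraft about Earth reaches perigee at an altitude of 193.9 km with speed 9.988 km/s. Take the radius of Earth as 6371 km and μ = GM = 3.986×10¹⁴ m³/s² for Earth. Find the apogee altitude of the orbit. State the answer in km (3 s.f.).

r_p = 6371 + 193.9 = 6564.9 km = 6.565×10⁶ m.
Specific energy ε = v²/2 − μ/r = -1.084×10⁷ J/kg, so a = −μ/(2ε) = 1.839×10⁷ m.
The apsides satisfy r_p + r_a = 2a, so the apogee radius is 2a − r_p = 3.022×10⁷ m = 30217 km.
Apogee altitude = 30217 − 6371 = 23846 km.

apogee altitude ≈ 23800 km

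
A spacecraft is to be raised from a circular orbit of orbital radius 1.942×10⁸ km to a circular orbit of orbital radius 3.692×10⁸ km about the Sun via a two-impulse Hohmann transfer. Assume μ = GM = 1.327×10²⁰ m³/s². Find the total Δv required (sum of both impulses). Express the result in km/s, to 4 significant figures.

r₁ = 1.942×10⁸ km = 1.942×10¹¹ m.
r₂ = 3.692×10⁸ km = 3.692×10¹¹ m.
Transfer ellipse a_t = (r₁ + r₂)/2 = 2.817×10¹¹ m.
At r₁: circular v_c1 = √(μ/r₁) = 26140 m/s; transfer-perihelion v_p = √[μ(2/r₁ − 1/a_t)] = 29930 m/s.
Δv₁ = v_p − v_c1 = 3786 m/s.
At r₂: circular v_c2 = √(μ/r₂) = 18960 m/s; transfer-aphelion v_a = √[μ(2/r₂ − 1/a_t)] = 15740 m/s.
Δv₂ = v_c2 − v_a = 3217 m/s.
Total Δv = Δv₁ + Δv₂ = 7003 m/s = 7.003 km/s.

Δv_total ≈ 7.003 km/s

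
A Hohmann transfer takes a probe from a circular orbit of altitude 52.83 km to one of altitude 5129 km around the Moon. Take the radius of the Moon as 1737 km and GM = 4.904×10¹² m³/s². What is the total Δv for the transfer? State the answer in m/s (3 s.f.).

r₁ = 1737 + 52.83 = 1789.8 km = 1.7898×10⁶ m.
r₂ = 1737 + 5129 = 6866.0 km = 6.8660×10⁶ m.
Transfer ellipse a_t = (r₁ + r₂)/2 = 4.328×10⁶ m.
At r₁: circular v_c1 = √(μ/r₁) = 1655 m/s; transfer-perilune v_p = √[μ(2/r₁ − 1/a_t)] = 2085 m/s.
Δv₁ = v_p − v_c1 = 429.6 m/s.
At r₂: circular v_c2 = √(μ/r₂) = 845.1 m/s; transfer-apolune v_a = √[μ(2/r₂ − 1/a_t)] = 543.5 m/s.
Δv₂ = v_c2 − v_a = 301.6 m/s.
Total Δv = Δv₁ + Δv₂ = 731.3 m/s.

Δv_total ≈ 731 m/s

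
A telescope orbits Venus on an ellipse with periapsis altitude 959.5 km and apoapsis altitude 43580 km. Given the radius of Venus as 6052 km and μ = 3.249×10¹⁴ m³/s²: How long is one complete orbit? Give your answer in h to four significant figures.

r_p = 6052 + 959.5 = 7011.5 km = 7.0115×10⁶ m.
r_a = 6052 + 43580 = 49632 km = 4.9632×10⁷ m.
Semi-major axis a = (r_p + r_a)/2 = (7011.5 + 49632)/2 = 28322 km = 2.832×10⁷ m.
By Kepler's third law T = 2π√(a³/μ) = 2π × 8.362×10³ = 5.254×10⁴ s.
= 14.59 h.

T ≈ 14.59 h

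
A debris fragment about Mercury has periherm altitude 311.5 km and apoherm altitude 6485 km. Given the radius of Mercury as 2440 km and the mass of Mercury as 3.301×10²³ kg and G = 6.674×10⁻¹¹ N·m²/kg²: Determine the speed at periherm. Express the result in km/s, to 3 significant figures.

v ≈ 3.50 km/s

μ = GM = 6.674×10⁻¹¹ × 3.301×10²³ = 2.203×10¹³ m³/s².
r_p = 2440 + 311.5 = 2751.5 km = 2.7515×10⁶ m.
r_a = 2440 + 6485 = 8925.0 km = 8.9250×10⁶ m.
Semi-major axis a = (r_p + r_a)/2 = 5838.2 km = 5.838×10⁶ m.
Vis-viva: v² = μ(2/r − 1/a) = 2.203×10¹³ × (7.269×10⁻⁷ − 1.713×10⁻⁷) = 1.224×10⁷ m²/s².
v = 3499 m/s = 3.499 km/s.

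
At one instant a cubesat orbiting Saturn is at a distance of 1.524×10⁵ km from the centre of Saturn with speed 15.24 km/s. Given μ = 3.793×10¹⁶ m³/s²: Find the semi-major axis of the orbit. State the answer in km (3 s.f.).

a ≈ 1.43×10⁵ km

r = 1.524×10⁸ m.
Vis-viva rearranged: 1/a = 2/r − v²/μ = 1.312×10⁻⁸ − 6.123×10⁻⁹ = 7.000×10⁻⁹ m⁻¹.
a = 1.429×10⁸ m = 1.4286×10⁵ km.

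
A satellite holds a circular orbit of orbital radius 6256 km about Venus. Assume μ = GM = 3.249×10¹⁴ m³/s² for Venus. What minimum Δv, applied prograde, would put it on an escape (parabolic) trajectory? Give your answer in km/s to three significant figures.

Δv ≈ 2.99 km/s

r = 6256 km = 6.256×10⁶ m.
Circular speed v_c = √(μ/r) = 7207 m/s.
Escape speed v_esc = √(2μ/r) = √2 × v_c = 10190 m/s.
Δv = v_esc − v_c = 2985 m/s = 2.985 km/s.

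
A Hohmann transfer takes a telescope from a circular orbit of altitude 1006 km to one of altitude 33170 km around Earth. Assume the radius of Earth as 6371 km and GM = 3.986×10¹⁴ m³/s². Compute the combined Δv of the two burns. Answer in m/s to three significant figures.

Δv_total ≈ 3590 m/s

r₁ = 6371 + 1006 = 7377.0 km = 7.3770×10⁶ m.
r₂ = 6371 + 33170 = 39541 km = 3.9541×10⁷ m.
Transfer ellipse a_t = (r₁ + r₂)/2 = 2.346×10⁷ m.
At r₁: circular v_c1 = √(μ/r₁) = 7351 m/s; transfer-perigee v_p = √[μ(2/r₁ − 1/a_t)] = 9543 m/s.
Δv₁ = v_p − v_c1 = 2193 m/s.
At r₂: circular v_c2 = √(μ/r₂) = 3175 m/s; transfer-apogee v_a = √[μ(2/r₂ − 1/a_t)] = 1780 m/s.
Δv₂ = v_c2 − v_a = 1395 m/s.
Total Δv = Δv₁ + Δv₂ = 3587 m/s.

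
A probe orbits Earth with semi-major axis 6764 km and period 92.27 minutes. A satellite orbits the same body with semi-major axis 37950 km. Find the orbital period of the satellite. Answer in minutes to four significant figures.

T₂ ≈ 1226 minutes

Kepler's third law: T² ∝ a³, so T₂ = T₁ (a₂/a₁)^(3/2).
a₂/a₁ = 5.611, (a₂/a₁)^(3/2) = 13.29.
T₂ = 92.27 × 13.29 = 1226 minutes.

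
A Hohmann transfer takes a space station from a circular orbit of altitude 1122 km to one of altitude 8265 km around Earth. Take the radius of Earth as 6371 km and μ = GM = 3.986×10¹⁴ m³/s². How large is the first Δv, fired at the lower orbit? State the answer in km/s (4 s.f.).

r₁ = 6371 + 1122 = 7493.0 km = 7.4930×10⁶ m.
r₂ = 6371 + 8265 = 14636 km = 1.4636×10⁷ m.
Transfer ellipse a_t = (r₁ + r₂)/2 = 1.106×10⁷ m.
At r₁: circular v_c1 = √(μ/r₁) = 7294 m/s; transfer-perigee v_p = √[μ(2/r₁ − 1/a_t)] = 8389 m/s.
Δv₁ = v_p − v_c1 = 1095 m/s.
= 1.095 km/s.

Δv ≈ 1.095 km/s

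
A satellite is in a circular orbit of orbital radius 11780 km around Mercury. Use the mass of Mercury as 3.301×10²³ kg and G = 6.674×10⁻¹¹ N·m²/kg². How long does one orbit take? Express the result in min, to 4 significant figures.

T ≈ 902.1 min

μ = GM = 6.674×10⁻¹¹ × 3.301×10²³ = 2.203×10¹³ m³/s².
r = 11780 km = 1.178×10⁷ m.
Kepler's third law: T = 2π√(r³/μ) = 2π√((1.178×10⁷)³ / 2.203×10¹³).
r³/μ = 7.420×10⁷ s², so T = 2π × 8.614×10³ = 5.412×10⁴ s.
Converting: 5.412×10⁴ s ÷ 60.00 = 902.1 min.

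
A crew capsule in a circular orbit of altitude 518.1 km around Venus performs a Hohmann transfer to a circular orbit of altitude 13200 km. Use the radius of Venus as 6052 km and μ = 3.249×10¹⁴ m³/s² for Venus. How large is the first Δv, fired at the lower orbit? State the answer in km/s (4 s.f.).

Δv ≈ 1.555 km/s

r₁ = 6052 + 518.1 = 6570.1 km = 6.5701×10⁶ m.
r₂ = 6052 + 13200 = 19252 km = 1.9252×10⁷ m.
Transfer ellipse a_t = (r₁ + r₂)/2 = 1.291×10⁷ m.
At r₁: circular v_c1 = √(μ/r₁) = 7032 m/s; transfer-periapsis v_p = √[μ(2/r₁ − 1/a_t)] = 8587 m/s.
Δv₁ = v_p − v_c1 = 1555 m/s.
= 1.555 km/s.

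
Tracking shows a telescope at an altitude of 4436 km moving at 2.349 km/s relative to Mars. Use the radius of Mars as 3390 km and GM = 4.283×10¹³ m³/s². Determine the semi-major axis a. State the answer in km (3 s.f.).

r = 3390 + 4436 = 7826.0 km = 7.826×10⁶ m.
Vis-viva rearranged: 1/a = 2/r − v²/μ = 2.556×10⁻⁷ − 1.288×10⁻⁷ = 1.267×10⁻⁷ m⁻¹.
a = 7.891×10⁶ m = 7890.9 km.

a ≈ 7890 km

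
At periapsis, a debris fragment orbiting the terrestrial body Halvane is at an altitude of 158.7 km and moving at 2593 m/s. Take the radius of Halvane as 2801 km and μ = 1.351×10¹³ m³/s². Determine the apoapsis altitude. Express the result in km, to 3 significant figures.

apoapsis altitude ≈ 5470 km

r_p = 2801 + 158.7 = 2959.7 km = 2.960×10⁶ m.
Specific energy ε = v²/2 − μ/r = -1.203×10⁶ J/kg, so a = −μ/(2ε) = 5.616×10⁶ m.
The apsides satisfy r_p + r_a = 2a, so the apoapsis radius is 2a − r_p = 8.272×10⁶ m = 8272.2 km.
Apoapsis altitude = 8272.2 − 2801 = 5471.2 km.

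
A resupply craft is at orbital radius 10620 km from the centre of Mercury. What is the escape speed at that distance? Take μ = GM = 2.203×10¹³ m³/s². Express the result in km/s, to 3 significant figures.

v_esc ≈ 2.04 km/s

r = 10620 km = 1.062×10⁷ m.
Escape speed v_esc = √(2μ/r) = √(2 × 2.203×10¹³ / 1.062×10⁷) = √(4.149×10⁶) = 2037 m/s.
= 2.037 km/s.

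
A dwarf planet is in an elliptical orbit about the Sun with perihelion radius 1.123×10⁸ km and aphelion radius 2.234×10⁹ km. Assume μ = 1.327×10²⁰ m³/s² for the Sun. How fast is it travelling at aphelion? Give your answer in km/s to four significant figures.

v ≈ 2.385 km/s

Semi-major axis a = (r_p + r_a)/2 = 1.1732×10⁹ km = 1.173×10¹² m.
Vis-viva: v² = μ(2/r − 1/a) = 1.327×10²⁰ × (8.953×10⁻¹³ − 8.524×10⁻¹³) = 5.686×10⁶ m²/s².
v = 2385 m/s = 2.385 km/s.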